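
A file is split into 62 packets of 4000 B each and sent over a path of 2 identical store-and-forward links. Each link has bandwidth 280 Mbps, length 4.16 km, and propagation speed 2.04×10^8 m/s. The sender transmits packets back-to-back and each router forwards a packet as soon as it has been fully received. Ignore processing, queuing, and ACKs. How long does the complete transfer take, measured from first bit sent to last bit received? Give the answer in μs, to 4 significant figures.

7241 μs

Per-hop transmission t_tx = L/R = 32000/280000000 = 114.286 μs.
Per-hop propagation t_prop = 4160/204000000 = 20.3922 μs.
Pipeline fill: first packet needs 2·t_tx to clear all hops; remaining 61 packets each add one t_tx.
Total = (2+62-1)·t_tx + 2·t_prop = 63·114.286 + 2·20.3922 = 7241 μs.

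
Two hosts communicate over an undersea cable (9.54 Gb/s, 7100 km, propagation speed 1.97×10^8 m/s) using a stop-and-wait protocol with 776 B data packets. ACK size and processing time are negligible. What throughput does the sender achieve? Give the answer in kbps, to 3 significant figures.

86.1 kbps

t_tx = L/R = 6208/9540000000 = 6.50734e-07 s.
t_prop = 7100000/197000000 = 0.0360406 s; RTT = 0.0720812 s.
Cycle = t_tx + RTT = 0.0720819 s.
Throughput = L / cycle = 6208 / 0.0720819 = 86.1 kbps.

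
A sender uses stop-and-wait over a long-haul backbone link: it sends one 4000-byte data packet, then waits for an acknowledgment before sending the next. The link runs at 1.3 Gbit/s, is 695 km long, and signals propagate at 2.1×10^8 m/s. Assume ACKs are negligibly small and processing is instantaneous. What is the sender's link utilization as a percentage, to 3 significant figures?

t_tx = L/R = 32000/1300000000 = 2.46154e-05 s.
t_prop = 695000/210000000 = 0.00330952 s; RTT = 0.00661905 s.
Cycle = t_tx + RTT = 0.00664366 s.
Utilization = t_tx / cycle = 2.46154e-05/0.00664366 = 0.371 %.

0.371 %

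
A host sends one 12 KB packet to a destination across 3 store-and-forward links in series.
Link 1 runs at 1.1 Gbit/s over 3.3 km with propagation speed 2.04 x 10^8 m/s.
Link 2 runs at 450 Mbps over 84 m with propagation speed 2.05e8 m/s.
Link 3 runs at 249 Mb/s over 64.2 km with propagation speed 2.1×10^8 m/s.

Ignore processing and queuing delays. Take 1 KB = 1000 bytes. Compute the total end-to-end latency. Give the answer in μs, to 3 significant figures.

L = 96000 bits.
Transmission delays (L/R per hop): 87.2727, 213.333, 385.542 μs; sum = 686.148 μs.
Propagation delays (d/s per hop): 16.1765, 0.409756, 305.714 μs; sum = 322.301 μs.
End-to-end = 1010 μs.

1010 μs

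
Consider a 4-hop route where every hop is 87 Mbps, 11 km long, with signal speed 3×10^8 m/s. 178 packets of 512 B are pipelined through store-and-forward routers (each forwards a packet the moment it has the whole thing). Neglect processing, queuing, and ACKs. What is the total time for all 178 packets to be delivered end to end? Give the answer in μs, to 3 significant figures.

Per-hop transmission t_tx = L/R = 4096/87000000 = 47.0805 μs.
Per-hop propagation t_prop = 11000/300000000 = 36.6667 μs.
Pipeline fill: first packet needs 4·t_tx to clear all hops; remaining 177 packets each add one t_tx.
Total = (4+178-1)·t_tx + 4·t_prop = 181·47.0805 + 4·36.6667 = 8670 μs.

8670 μs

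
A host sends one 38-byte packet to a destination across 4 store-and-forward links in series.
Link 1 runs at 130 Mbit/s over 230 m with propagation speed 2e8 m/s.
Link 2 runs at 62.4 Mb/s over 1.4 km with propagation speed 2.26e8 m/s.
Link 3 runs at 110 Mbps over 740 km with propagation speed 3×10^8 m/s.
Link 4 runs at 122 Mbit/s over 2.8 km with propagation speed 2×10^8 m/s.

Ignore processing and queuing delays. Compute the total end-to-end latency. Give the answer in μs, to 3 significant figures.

L = 38 × 8 = 304 bits.
Transmission delays (L/R per hop): 2.33846, 4.87179, 2.76364, 2.4918 μs; sum = 12.4657 μs.
Propagation delays (d/s per hop): 1.15, 6.19469, 2466.67, 14 μs; sum = 2488.01 μs.
End-to-end = 2500 μs.

2500 μs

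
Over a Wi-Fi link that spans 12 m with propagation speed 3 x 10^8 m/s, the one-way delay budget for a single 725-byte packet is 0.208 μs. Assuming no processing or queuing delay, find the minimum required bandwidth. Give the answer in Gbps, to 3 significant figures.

L = 5800 bits.
Propagation delay = 12 / 300000000 = 0.04 μs.
Transmission budget = 0.208 − 0.04 = 0.168 μs.
R ≥ L / t_tx = 5800 bits / 1.68e-07 s = 34.5 Gbps.

34.5 Gbps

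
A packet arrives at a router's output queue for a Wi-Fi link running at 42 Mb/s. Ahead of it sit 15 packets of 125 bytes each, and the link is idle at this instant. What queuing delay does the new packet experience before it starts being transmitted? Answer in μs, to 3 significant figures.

357 μs

Each queued packet: L/R = 1000/42000000 = 23.8095 μs.
15 queued → 357.143 μs.
Queuing delay = 357 μs.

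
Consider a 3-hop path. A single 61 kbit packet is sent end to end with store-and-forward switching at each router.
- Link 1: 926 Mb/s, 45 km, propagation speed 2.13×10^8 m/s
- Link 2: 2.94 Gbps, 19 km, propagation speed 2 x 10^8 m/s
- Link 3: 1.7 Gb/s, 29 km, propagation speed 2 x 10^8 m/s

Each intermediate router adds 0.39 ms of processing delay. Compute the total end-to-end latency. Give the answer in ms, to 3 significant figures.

1.35 ms

L = 61000 bits.
Transmission delays (L/R per hop): 0.0658747, 0.0207483, 0.0358824 ms; sum = 0.122505 ms.
Propagation delays (d/s per hop): 0.211268, 0.095, 0.145 ms; sum = 0.451268 ms.
Processing at 2 router(s): 2 × 0.39 ms = 0.78 ms.
End-to-end = 1.35 ms.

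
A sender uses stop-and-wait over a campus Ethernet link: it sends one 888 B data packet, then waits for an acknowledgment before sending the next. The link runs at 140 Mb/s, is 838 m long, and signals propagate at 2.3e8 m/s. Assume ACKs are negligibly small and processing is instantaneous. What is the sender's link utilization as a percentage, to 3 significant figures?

t_tx = L/R = 7104/140000000 = 5.07429e-05 s.
t_prop = 838/2.3e+08 = 3.64348e-06 s; RTT = 7.28696e-06 s.
Cycle = t_tx + RTT = 5.80298e-05 s.
Utilization = t_tx / cycle = 5.07429e-05/5.80298e-05 = 87.4 %.

87.4 %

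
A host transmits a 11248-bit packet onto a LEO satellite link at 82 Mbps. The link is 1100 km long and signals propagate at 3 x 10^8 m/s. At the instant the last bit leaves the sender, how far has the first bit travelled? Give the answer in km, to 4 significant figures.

t_tx = L/R = 11248/82000000 = 0.000137171 s.
Distance = s × t_tx = 300000000 × 0.000137171 = 41.15 km.

41.15 km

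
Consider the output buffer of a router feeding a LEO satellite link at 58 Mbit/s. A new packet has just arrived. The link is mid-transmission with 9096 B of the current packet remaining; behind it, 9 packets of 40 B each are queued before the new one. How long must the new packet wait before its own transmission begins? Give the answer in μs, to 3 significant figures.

1300 μs

Each queued packet: L/R = 320/58000000 = 5.51724 μs.
9 queued → 49.6552 μs.
Plus remaining 72768 bits of current packet: 1254.62 μs.
Queuing delay = 1300 μs.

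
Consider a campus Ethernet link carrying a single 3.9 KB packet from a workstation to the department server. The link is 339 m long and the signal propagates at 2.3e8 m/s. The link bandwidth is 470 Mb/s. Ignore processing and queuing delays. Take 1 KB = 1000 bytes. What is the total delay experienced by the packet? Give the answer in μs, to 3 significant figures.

67.9 μs

L = 31200 bits.
Transmission delay = L/R = 31200 / 470000000 = 66.383 μs.
Propagation delay = d/s = 339 m / 2.3e+08 m/s = 1.47391 μs.
Total = 67.9 μs.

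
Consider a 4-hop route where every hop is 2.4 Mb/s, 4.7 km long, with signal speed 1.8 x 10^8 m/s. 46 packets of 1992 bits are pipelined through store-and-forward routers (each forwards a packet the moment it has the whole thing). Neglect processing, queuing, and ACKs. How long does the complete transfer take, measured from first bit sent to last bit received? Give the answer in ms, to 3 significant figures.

Per-hop transmission t_tx = L/R = 1992/2400000 = 0.83 ms.
Per-hop propagation t_prop = 4700/180000000 = 0.0261111 ms.
Pipeline fill: first packet needs 4·t_tx to clear all hops; remaining 45 packets each add one t_tx.
Total = (4+46-1)·t_tx + 4·t_prop = 49·0.83 + 4·0.0261111 = 40.8 ms.

40.8 ms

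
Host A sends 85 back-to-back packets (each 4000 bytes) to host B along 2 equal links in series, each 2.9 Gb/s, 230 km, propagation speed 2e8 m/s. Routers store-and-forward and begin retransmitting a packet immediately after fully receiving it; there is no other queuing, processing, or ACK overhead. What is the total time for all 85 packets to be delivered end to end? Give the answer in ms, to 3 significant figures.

Per-hop transmission t_tx = L/R = 32000/2900000000 = 0.0110345 ms.
Per-hop propagation t_prop = 230000/200000000 = 1.15 ms.
Pipeline fill: first packet needs 2·t_tx to clear all hops; remaining 84 packets each add one t_tx.
Total = (2+85-1)·t_tx + 2·t_prop = 86·0.0110345 + 2·1.15 = 3.25 ms.

3.25 ms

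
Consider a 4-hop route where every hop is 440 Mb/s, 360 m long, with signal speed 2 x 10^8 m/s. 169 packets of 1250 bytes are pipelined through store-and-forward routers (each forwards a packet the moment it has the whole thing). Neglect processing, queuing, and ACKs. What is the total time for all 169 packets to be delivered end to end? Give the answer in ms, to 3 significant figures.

3.92 ms

Per-hop transmission t_tx = L/R = 10000/440000000 = 0.0227273 ms.
Per-hop propagation t_prop = 360/200000000 = 0.0018 ms.
Pipeline fill: first packet needs 4·t_tx to clear all hops; remaining 168 packets each add one t_tx.
Total = (4+169-1)·t_tx + 4·t_prop = 172·0.0227273 + 4·0.0018 = 3.92 ms.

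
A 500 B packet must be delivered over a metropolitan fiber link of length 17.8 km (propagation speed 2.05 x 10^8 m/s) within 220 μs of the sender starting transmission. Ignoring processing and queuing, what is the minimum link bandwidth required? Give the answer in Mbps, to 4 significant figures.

30.04 Mbps

L = 4000 bits.
Propagation delay = 17800 / 2.05e+08 = 86.8293 μs.
Transmission budget = 220 − 86.8293 = 133.171 μs.
R ≥ L / t_tx = 4000 bits / 0.000133171 s = 30.04 Mbps.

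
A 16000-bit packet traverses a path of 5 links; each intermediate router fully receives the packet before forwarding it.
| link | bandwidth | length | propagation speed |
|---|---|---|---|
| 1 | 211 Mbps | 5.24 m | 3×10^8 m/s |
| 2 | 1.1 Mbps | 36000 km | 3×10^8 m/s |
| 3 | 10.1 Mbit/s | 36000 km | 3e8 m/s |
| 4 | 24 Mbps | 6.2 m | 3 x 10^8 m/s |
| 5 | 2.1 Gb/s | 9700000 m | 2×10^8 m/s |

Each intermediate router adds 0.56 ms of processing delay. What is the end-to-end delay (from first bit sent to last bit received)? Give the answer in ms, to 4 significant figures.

Transmission delays (L/R per hop): 0.0758294, 14.5455, 1.58416, 0.666667, 0.00761905 ms; sum = 16.8797 ms.
Propagation delays (d/s per hop): 1.74667e-05, 120, 120, 2.06667e-05, 48.5 ms; sum = 288.5 ms.
Processing at 4 router(s): 4 × 0.56 ms = 2.24 ms.
End-to-end = 307.6 ms.

307.6 ms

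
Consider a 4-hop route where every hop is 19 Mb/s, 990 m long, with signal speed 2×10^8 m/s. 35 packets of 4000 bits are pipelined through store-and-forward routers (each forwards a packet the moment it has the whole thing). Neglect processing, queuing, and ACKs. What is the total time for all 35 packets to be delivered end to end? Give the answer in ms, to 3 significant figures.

Per-hop transmission t_tx = L/R = 4000/19000000 = 0.210526 ms.
Per-hop propagation t_prop = 990/200000000 = 0.00495 ms.
Pipeline fill: first packet needs 4·t_tx to clear all hops; remaining 34 packets each add one t_tx.
Total = (4+35-1)·t_tx + 4·t_prop = 38·0.210526 + 4·0.00495 = 8.02 ms.

8.02 ms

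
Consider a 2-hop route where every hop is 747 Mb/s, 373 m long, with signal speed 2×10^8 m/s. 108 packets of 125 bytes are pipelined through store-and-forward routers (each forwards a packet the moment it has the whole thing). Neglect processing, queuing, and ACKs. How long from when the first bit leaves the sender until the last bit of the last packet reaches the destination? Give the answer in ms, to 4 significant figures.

0.1496 ms

Per-hop transmission t_tx = L/R = 1000/747000000 = 0.00133869 ms.
Per-hop propagation t_prop = 373/200000000 = 0.001865 ms.
Pipeline fill: first packet needs 2·t_tx to clear all hops; remaining 107 packets each add one t_tx.
Total = (2+108-1)·t_tx + 2·t_prop = 109·0.00133869 + 2·0.001865 = 0.1496 ms.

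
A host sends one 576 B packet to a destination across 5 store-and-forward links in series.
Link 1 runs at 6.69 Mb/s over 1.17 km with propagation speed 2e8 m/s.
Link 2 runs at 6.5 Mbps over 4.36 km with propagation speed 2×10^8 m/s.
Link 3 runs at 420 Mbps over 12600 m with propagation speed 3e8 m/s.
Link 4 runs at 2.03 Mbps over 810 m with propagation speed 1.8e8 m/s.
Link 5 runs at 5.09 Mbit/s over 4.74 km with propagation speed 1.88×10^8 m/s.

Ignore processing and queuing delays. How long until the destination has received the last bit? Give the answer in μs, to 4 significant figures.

L = 576 × 8 = 4608 bits.
Transmission delays (L/R per hop): 688.789, 708.923, 10.9714, 2269.95, 905.305 μs; sum = 4583.94 μs.
Propagation delays (d/s per hop): 5.85, 21.8, 42, 4.5, 25.2128 μs; sum = 99.3628 μs.
End-to-end = 4683 μs.

4683 μs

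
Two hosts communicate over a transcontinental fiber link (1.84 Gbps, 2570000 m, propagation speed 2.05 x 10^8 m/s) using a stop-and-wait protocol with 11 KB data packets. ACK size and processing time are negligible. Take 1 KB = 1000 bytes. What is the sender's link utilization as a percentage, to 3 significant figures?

0.190 %

t_tx = L/R = 88000/1840000000 = 4.78261e-05 s.
t_prop = 2570000/2.05e+08 = 0.0125366 s; RTT = 0.0250732 s.
Cycle = t_tx + RTT = 0.025121 s.
Utilization = t_tx / cycle = 4.78261e-05/0.025121 = 0.190 %.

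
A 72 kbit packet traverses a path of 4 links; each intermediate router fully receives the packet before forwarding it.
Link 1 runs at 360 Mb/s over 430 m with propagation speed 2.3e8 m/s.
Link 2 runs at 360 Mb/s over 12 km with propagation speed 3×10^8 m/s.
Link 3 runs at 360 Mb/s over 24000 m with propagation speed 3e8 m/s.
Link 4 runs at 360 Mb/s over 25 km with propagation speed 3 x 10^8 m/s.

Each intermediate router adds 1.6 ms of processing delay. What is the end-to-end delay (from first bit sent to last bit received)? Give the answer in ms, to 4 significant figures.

L = 72000 bits.
Transmission delay per hop = L/R = 72000/360000000 = 0.2 ms; 4 hops → 0.8 ms.
Propagation delays (d/s per hop): 0.00186957, 0.04, 0.08, 0.0833333 ms; sum = 0.205203 ms.
Processing at 3 router(s): 3 × 1.6 ms = 4.8 ms.
End-to-end = 5.805 ms.

5.805 ms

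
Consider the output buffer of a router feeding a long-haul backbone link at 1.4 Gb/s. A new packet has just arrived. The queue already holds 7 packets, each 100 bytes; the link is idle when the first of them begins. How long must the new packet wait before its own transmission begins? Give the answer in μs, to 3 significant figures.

4.00 μs

Each queued packet: L/R = 800/1400000000 = 0.571429 μs.
7 queued → 4 μs.
Queuing delay = 4.00 μs.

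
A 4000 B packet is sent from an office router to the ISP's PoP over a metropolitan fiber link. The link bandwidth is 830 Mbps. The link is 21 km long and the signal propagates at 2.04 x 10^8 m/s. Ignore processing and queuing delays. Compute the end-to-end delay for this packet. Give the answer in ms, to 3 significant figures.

0.141 ms

L = 4000 × 8 = 32000 bits.
Transmission delay = L/R = 32000 / 830000000 = 0.0385542 ms.
Propagation delay = d/s = 21000 m / 204000000 m/s = 0.102941 ms.
Total = 0.141 ms.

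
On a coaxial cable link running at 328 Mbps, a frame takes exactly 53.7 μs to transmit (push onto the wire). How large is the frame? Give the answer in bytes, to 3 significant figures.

2200 bytes

L = R × t_tx = 328000000 b/s × 5.37e-05 s = 17613.6 bits.
In bytes: 17613.6 / 8 = 2200 bytes.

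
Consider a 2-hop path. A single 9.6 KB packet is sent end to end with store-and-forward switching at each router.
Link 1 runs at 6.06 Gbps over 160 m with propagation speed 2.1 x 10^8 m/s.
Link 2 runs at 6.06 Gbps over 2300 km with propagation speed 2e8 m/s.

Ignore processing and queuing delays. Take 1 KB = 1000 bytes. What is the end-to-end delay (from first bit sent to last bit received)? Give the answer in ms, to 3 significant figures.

L = 76800 bits.
Transmission delay per hop = L/R = 76800/6060000000 = 0.0126733 ms; 2 hops → 0.0253465 ms.
Propagation delays (d/s per hop): 0.000761905, 11.5 ms; sum = 11.5008 ms.
End-to-end = 11.5 ms.

11.5 ms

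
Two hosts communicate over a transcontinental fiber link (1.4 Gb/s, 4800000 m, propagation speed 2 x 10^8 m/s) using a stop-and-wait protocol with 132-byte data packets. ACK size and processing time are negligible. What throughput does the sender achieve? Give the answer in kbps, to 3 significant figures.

22.0 kbps

t_tx = L/R = 1056/1400000000 = 7.54286e-07 s.
t_prop = 4800000/200000000 = 0.024 s; RTT = 0.048 s.
Cycle = t_tx + RTT = 0.0480008 s.
Throughput = L / cycle = 1056 / 0.0480008 = 22.0 kbps.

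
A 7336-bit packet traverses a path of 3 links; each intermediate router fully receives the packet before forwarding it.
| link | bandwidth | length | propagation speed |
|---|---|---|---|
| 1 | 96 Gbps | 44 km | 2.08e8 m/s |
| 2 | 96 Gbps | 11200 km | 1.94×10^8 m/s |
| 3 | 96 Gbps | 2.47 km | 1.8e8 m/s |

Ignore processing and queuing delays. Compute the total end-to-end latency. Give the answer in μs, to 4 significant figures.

57960 μs

Transmission delay per hop = L/R = 7336/96000000000 = 0.0764167 μs; 3 hops → 0.22925 μs.
Propagation delays (d/s per hop): 211.538, 57732, 13.7222 μs; sum = 57957.2 μs.
End-to-end = 57960 μs.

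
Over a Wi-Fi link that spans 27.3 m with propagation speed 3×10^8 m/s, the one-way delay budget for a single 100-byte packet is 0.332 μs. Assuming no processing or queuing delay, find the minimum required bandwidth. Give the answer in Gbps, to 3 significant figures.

L = 800 bits.
Propagation delay = 27.3 / 300000000 = 0.091 μs.
Transmission budget = 0.332 − 0.091 = 0.241 μs.
R ≥ L / t_tx = 800 bits / 2.41e-07 s = 3.32 Gbps.

3.32 Gbps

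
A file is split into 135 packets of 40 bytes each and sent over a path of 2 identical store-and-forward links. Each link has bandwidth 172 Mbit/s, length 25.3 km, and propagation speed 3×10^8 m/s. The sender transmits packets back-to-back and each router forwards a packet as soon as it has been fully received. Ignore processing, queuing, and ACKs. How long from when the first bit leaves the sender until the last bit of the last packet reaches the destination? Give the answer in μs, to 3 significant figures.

Per-hop transmission t_tx = L/R = 320/172000000 = 1.86047 μs.
Per-hop propagation t_prop = 25300/300000000 = 84.3333 μs.
Pipeline fill: first packet needs 2·t_tx to clear all hops; remaining 134 packets each add one t_tx.
Total = (2+135-1)·t_tx + 2·t_prop = 136·1.86047 + 2·84.3333 = 422 μs.

422 μs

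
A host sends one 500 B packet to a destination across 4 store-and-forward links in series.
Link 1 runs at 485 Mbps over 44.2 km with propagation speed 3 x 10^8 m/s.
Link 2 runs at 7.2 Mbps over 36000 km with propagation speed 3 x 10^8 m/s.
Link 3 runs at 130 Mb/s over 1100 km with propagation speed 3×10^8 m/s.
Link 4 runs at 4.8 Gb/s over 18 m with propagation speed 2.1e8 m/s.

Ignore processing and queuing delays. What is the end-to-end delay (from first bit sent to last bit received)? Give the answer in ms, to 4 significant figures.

L = 500 × 8 = 4000 bits.
Transmission delays (L/R per hop): 0.00824742, 0.555556, 0.0307692, 0.000833333 ms; sum = 0.595406 ms.
Propagation delays (d/s per hop): 0.147333, 120, 3.66667, 8.57143e-05 ms; sum = 123.814 ms.
End-to-end = 124.4 ms.

124.4 ms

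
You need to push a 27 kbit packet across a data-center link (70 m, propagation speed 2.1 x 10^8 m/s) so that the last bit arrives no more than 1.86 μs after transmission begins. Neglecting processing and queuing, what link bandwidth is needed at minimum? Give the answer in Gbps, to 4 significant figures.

Propagation delay = 70 / 210000000 = 0.333333 μs.
Transmission budget = 1.86 − 0.333333 = 1.52667 μs.
R ≥ L / t_tx = 27000 bits / 1.52667e-06 s = 17.69 Gbps.

17.69 Gbps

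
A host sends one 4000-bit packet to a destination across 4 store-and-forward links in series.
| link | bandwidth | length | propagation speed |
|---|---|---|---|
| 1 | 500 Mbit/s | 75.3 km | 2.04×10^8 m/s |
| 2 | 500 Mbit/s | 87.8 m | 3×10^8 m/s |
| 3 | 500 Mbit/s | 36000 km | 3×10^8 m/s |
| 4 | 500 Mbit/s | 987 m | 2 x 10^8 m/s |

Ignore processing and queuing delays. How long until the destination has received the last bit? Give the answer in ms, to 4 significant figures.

Transmission delay per hop = L/R = 4000/500000000 = 0.008 ms; 4 hops → 0.032 ms.
Propagation delays (d/s per hop): 0.369118, 0.000292667, 120, 0.004935 ms; sum = 120.374 ms.
End-to-end = 120.4 ms.

120.4 ms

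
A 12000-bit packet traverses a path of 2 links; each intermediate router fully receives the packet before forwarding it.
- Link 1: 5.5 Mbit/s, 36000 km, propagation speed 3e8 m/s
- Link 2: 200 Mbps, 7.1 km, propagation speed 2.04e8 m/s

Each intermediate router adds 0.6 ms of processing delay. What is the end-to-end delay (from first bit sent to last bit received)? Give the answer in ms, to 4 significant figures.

Transmission delays (L/R per hop): 2.18182, 0.06 ms; sum = 2.24182 ms.
Propagation delays (d/s per hop): 120, 0.0348039 ms; sum = 120.035 ms.
Processing at 1 router(s): 1 × 0.6 ms = 0.6 ms.
End-to-end = 122.9 ms.

122.9 ms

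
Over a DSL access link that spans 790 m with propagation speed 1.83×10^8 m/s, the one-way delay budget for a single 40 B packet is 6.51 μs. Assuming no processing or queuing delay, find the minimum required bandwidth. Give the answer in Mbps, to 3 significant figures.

L = 320 bits.
Propagation delay = 790 / 183000000 = 4.31694 μs.
Transmission budget = 6.51 − 4.31694 = 2.19306 μs.
R ≥ L / t_tx = 320 bits / 2.19306e-06 s = 146 Mbps.

146 Mbps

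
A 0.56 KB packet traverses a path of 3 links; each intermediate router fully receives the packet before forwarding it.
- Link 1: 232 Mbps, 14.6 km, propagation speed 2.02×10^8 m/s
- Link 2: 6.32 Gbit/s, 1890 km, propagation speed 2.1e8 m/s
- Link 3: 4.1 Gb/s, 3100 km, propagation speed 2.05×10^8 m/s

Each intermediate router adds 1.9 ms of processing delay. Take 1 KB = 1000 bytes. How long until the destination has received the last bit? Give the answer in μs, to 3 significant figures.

L = 4480 bits.
Transmission delays (L/R per hop): 19.3103, 0.708861, 1.09268 μs; sum = 21.1119 μs.
Propagation delays (d/s per hop): 72.2772, 9000, 15122 μs; sum = 24194.2 μs.
Processing at 2 router(s): 2 × 1.9 ms = 3800 μs.
End-to-end = 28000 μs.

28000 μs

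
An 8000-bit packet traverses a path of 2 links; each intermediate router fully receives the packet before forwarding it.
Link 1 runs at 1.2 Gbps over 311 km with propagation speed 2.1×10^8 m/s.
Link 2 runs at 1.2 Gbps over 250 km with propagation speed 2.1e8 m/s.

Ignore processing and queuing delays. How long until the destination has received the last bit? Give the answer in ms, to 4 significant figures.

Transmission delay per hop = L/R = 8000/1200000000 = 0.00666667 ms; 2 hops → 0.0133333 ms.
Propagation delays (d/s per hop): 1.48095, 1.19048 ms; sum = 2.67143 ms.
End-to-end = 2.685 ms.

2.685 ms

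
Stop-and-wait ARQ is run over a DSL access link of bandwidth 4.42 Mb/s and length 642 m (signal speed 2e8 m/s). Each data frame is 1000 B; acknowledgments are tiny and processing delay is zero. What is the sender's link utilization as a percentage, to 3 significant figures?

99.6 %

t_tx = L/R = 8000/4420000 = 0.00180995 s.
t_prop = 642/200000000 = 3.21e-06 s; RTT = 6.42e-06 s.
Cycle = t_tx + RTT = 0.00181637 s.
Utilization = t_tx / cycle = 0.00180995/0.00181637 = 99.6 %.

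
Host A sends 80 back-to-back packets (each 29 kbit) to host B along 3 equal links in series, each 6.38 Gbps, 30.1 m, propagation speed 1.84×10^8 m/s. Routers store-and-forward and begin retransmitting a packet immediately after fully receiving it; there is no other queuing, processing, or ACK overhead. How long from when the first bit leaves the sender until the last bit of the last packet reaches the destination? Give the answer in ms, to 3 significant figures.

0.373 ms

Per-hop transmission t_tx = L/R = 29000/6380000000 = 0.00454545 ms.
Per-hop propagation t_prop = 30.1/184000000 = 0.000163587 ms.
Pipeline fill: first packet needs 3·t_tx to clear all hops; remaining 79 packets each add one t_tx.
Total = (3+80-1)·t_tx + 3·t_prop = 82·0.00454545 + 3·0.000163587 = 0.373 ms.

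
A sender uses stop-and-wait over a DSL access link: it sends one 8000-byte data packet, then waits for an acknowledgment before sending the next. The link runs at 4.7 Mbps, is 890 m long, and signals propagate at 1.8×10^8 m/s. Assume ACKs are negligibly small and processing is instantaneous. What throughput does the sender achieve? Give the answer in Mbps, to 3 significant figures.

t_tx = L/R = 64000/4700000 = 0.013617 s.
t_prop = 890/180000000 = 4.94444e-06 s; RTT = 9.88889e-06 s.
Cycle = t_tx + RTT = 0.0136269 s.
Throughput = L / cycle = 64000 / 0.0136269 = 4.70 Mbps.

4.70 Mbps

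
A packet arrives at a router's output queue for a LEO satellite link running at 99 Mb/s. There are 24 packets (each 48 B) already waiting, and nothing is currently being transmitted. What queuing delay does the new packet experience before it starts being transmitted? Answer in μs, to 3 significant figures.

Each queued packet: L/R = 384/99000000 = 3.87879 μs.
24 queued → 93.0909 μs.
Queuing delay = 93.1 μs.

93.1 μs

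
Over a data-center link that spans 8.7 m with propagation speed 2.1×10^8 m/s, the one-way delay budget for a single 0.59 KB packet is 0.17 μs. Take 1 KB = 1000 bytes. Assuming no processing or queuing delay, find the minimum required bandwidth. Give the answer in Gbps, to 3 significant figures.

36.7 Gbps

L = 4720 bits.
Propagation delay = 8.7 / 210000000 = 0.0414286 μs.
Transmission budget = 0.17 − 0.0414286 = 0.128571 μs.
R ≥ L / t_tx = 4720 bits / 1.28571e-07 s = 36.7 Gbps.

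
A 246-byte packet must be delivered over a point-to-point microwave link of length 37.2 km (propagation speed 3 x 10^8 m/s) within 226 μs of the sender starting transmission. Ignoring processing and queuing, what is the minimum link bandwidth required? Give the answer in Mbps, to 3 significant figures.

19.3 Mbps

L = 1968 bits.
Propagation delay = 37200 / 300000000 = 124 μs.
Transmission budget = 226 − 124 = 102 μs.
R ≥ L / t_tx = 1968 bits / 0.000102 s = 19.3 Mbps.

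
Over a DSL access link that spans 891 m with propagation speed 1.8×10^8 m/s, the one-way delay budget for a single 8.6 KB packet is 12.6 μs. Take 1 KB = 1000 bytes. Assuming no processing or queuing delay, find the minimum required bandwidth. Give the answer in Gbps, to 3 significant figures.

8.99 Gbps

L = 68800 bits.
Propagation delay = 891 / 180000000 = 4.95 μs.
Transmission budget = 12.6 − 4.95 = 7.65 μs.
R ≥ L / t_tx = 68800 bits / 7.65e-06 s = 8.99 Gbps.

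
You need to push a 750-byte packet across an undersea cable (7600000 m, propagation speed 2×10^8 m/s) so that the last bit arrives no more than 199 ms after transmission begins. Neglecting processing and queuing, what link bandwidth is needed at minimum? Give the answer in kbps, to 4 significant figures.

37.27 kbps

L = 6000 bits.
Propagation delay = 7600000 / 200000000 = 38 ms.
Transmission budget = 199 − 38 = 161 ms.
R ≥ L / t_tx = 6000 bits / 0.161 s = 37.27 kbps.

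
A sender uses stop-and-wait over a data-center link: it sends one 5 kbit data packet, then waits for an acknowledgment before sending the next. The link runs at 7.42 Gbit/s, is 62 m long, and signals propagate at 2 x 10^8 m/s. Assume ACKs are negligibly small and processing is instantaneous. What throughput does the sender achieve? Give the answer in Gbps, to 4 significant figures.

t_tx = L/R = 5000/7420000000 = 6.73854e-07 s.
t_prop = 62/200000000 = 3.1e-07 s; RTT = 6.2e-07 s.
Cycle = t_tx + RTT = 1.29385e-06 s.
Throughput = L / cycle = 5000 / 1.29385e-06 = 3.864 Gbps.

3.864 Gbps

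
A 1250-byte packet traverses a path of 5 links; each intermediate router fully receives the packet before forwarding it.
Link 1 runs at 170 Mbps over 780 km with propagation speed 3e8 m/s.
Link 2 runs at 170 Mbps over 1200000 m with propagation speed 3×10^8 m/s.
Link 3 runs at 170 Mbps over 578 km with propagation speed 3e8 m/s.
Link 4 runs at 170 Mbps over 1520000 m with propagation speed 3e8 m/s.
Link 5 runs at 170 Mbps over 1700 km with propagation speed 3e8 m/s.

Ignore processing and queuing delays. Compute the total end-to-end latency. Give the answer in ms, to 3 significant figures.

L = 1250 × 8 = 10000 bits.
Transmission delay per hop = L/R = 10000/170000000 = 0.0588235 ms; 5 hops → 0.294118 ms.
Propagation delays (d/s per hop): 2.6, 4, 1.92667, 5.06667, 5.66667 ms; sum = 19.26 ms.
End-to-end = 19.6 ms.

19.6 ms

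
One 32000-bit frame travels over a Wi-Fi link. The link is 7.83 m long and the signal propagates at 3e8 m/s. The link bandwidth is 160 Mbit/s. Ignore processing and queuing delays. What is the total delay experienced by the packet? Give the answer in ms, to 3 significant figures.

Transmission delay = L/R = 32000 / 160000000 = 0.2 ms.
Propagation delay = d/s = 7.83 m / 300000000 m/s = 2.61e-05 ms.
Total = 0.200 ms.

0.200 ms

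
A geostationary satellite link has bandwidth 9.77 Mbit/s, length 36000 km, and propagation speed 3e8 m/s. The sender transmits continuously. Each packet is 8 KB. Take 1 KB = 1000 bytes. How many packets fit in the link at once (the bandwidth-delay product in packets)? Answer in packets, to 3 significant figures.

18.3 packets

Propagation delay = 36000000 / 300000000 = 0.12 s.
BDP = R × t_prop = 9770000 × 0.12 = 1172400 bits.
In packets of 64000 bits: 18.3 packets.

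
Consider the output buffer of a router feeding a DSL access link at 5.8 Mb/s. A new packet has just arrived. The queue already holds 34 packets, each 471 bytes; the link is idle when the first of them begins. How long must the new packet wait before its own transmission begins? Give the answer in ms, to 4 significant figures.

22.09 ms

Each queued packet: L/R = 3768/5800000 = 0.649655 ms.
34 queued → 22.0883 ms.
Queuing delay = 22.09 ms.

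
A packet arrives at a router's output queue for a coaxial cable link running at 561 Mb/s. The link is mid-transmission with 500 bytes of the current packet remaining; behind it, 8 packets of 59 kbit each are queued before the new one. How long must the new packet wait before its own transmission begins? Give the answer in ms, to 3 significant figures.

0.848 ms

Each queued packet: L/R = 59000/561000000 = 0.105169 ms.
8 queued → 0.841355 ms.
Plus remaining 4000 bits of current packet: 0.00713012 ms.
Queuing delay = 0.848 ms.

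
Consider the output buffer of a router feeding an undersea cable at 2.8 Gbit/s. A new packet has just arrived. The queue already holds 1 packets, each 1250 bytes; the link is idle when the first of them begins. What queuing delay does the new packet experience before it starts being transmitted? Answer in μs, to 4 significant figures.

Each queued packet: L/R = 10000/2800000000 = 3.57143 μs.
1 queued → 3.57143 μs.
Queuing delay = 3.571 μs.

3.571 μs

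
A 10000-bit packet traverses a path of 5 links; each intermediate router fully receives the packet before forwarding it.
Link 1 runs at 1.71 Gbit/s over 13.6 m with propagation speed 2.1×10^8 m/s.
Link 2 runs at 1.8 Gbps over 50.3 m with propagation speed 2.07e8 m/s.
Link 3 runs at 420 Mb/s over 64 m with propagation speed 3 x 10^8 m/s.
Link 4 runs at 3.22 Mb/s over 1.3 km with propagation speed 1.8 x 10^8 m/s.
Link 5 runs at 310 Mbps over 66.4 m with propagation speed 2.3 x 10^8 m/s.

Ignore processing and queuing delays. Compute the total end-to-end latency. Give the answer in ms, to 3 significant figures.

3.18 ms

Transmission delays (L/R per hop): 0.00584795, 0.00555556, 0.0238095, 3.10559, 0.0322581 ms; sum = 3.17306 ms.
Propagation delays (d/s per hop): 6.47619e-05, 0.000242995, 0.000213333, 0.00722222, 0.000288696 ms; sum = 0.00803201 ms.
End-to-end = 3.18 ms.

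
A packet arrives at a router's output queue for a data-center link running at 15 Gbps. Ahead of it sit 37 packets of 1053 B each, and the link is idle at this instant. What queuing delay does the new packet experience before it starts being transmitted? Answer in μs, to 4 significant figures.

Each queued packet: L/R = 8424/15000000000 = 0.5616 μs.
37 queued → 20.7792 μs.
Queuing delay = 20.78 μs.

20.78 μs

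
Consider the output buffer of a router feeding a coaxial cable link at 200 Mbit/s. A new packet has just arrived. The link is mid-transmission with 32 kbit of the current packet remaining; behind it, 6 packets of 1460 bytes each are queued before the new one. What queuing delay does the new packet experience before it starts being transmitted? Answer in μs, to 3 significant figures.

Each queued packet: L/R = 11680/200000000 = 58.4 μs.
6 queued → 350.4 μs.
Plus remaining 32000 bits of current packet: 160 μs.
Queuing delay = 510 μs.

510 μs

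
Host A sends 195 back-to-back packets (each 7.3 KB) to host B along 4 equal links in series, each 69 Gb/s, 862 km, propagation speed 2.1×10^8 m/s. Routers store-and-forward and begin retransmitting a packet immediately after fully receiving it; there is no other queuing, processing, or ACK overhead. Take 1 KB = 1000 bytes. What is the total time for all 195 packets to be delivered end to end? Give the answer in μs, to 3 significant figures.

Per-hop transmission t_tx = L/R = 58400/69000000000 = 0.846377 μs.
Per-hop propagation t_prop = 862000/210000000 = 4104.76 μs.
Pipeline fill: first packet needs 4·t_tx to clear all hops; remaining 194 packets each add one t_tx.
Total = (4+195-1)·t_tx + 4·t_prop = 198·0.846377 + 4·4104.76 = 16600 μs.

16600 μs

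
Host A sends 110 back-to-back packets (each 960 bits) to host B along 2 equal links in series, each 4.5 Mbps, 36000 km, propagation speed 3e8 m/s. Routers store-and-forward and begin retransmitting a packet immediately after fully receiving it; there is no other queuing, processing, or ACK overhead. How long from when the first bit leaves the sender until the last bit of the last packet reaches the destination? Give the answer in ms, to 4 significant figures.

Per-hop transmission t_tx = L/R = 960/4500000 = 0.213333 ms.
Per-hop propagation t_prop = 36000000/300000000 = 120 ms.
Pipeline fill: first packet needs 2·t_tx to clear all hops; remaining 109 packets each add one t_tx.
Total = (2+110-1)·t_tx + 2·t_prop = 111·0.213333 + 2·120 = 263.7 ms.

263.7 ms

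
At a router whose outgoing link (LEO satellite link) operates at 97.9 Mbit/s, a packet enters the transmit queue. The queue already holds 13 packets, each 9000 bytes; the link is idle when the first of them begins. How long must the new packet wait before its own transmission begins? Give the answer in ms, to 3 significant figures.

Each queued packet: L/R = 72000/97900000 = 0.735444 ms.
13 queued → 9.56078 ms.
Queuing delay = 9.56 ms.

9.56 ms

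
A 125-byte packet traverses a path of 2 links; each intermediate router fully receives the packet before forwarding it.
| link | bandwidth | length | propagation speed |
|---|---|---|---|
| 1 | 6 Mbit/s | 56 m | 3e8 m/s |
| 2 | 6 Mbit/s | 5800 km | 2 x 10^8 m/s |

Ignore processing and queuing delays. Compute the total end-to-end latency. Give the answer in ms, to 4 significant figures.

29.33 ms

L = 125 × 8 = 1000 bits.
Transmission delay per hop = L/R = 1000/6000000 = 0.166667 ms; 2 hops → 0.333333 ms.
Propagation delays (d/s per hop): 0.000186667, 29 ms; sum = 29.0002 ms.
End-to-end = 29.33 ms.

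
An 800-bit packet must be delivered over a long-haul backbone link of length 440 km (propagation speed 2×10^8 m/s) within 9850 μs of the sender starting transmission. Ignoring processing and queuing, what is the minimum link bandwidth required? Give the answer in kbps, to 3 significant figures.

105 kbps

Propagation delay = 440000 / 200000000 = 2200 μs.
Transmission budget = 9850 − 2200 = 7650 μs.
R ≥ L / t_tx = 800 bits / 0.00765 s = 105 kbps.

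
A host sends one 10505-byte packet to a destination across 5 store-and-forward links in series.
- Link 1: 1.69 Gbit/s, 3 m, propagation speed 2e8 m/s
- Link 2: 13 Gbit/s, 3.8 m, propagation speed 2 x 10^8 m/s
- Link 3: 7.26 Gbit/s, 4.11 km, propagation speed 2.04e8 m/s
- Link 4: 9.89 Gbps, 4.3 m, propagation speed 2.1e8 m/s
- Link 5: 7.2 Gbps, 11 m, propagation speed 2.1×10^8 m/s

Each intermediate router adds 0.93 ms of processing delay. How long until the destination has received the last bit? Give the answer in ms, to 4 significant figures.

3.828 ms

L = 10505 × 8 = 84040 bits.
Transmission delays (L/R per hop): 0.0497278, 0.00646462, 0.0115758, 0.00849747, 0.0116722 ms; sum = 0.0879379 ms.
Propagation delays (d/s per hop): 1.5e-05, 1.9e-05, 0.0201471, 2.04762e-05, 5.2381e-05 ms; sum = 0.0202539 ms.
Processing at 4 router(s): 4 × 0.93 ms = 3.72 ms.
End-to-end = 3.828 ms.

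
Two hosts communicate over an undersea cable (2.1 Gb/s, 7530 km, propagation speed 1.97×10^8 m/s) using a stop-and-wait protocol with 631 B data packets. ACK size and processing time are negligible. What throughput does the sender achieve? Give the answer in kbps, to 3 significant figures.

66.0 kbps

t_tx = L/R = 5048/2100000000 = 2.40381e-06 s.
t_prop = 7530000/197000000 = 0.0382234 s; RTT = 0.0764467 s.
Cycle = t_tx + RTT = 0.0764491 s.
Throughput = L / cycle = 5048 / 0.0764491 = 66.0 kbps.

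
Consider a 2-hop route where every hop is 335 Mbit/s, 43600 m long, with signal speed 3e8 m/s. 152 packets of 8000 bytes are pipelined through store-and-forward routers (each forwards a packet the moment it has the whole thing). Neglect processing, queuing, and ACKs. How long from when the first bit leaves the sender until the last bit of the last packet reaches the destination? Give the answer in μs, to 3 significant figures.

29500 μs

Per-hop transmission t_tx = L/R = 64000/335000000 = 191.045 μs.
Per-hop propagation t_prop = 43600/300000000 = 145.333 μs.
Pipeline fill: first packet needs 2·t_tx to clear all hops; remaining 151 packets each add one t_tx.
Total = (2+152-1)·t_tx + 2·t_prop = 153·191.045 + 2·145.333 = 29500 μs.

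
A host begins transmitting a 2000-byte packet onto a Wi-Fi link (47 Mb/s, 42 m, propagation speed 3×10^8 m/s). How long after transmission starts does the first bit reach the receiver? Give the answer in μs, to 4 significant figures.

0.1400 μs

First bit experiences only propagation delay: d/s = 42/300000000 = 0.1400 μs.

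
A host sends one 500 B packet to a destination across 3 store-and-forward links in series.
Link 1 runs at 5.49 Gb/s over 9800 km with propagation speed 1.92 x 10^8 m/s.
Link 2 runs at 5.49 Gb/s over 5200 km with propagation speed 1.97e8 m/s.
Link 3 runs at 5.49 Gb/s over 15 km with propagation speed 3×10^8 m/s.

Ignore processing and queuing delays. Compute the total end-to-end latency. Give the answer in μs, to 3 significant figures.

77500 μs

L = 500 × 8 = 4000 bits.
Transmission delay per hop = L/R = 4000/5490000000 = 0.728597 μs; 3 hops → 2.18579 μs.
Propagation delays (d/s per hop): 51041.7, 26395.9, 50 μs; sum = 77487.6 μs.
End-to-end = 77500 μs.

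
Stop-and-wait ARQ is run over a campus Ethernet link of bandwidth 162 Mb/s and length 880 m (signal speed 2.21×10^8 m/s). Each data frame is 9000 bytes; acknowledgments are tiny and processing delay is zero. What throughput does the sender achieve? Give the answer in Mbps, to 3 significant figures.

159 Mbps

t_tx = L/R = 72000/162000000 = 0.000444444 s.
t_prop = 880/221000000 = 3.9819e-06 s; RTT = 7.9638e-06 s.
Cycle = t_tx + RTT = 0.000452408 s.
Throughput = L / cycle = 72000 / 0.000452408 = 159 Mbps.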